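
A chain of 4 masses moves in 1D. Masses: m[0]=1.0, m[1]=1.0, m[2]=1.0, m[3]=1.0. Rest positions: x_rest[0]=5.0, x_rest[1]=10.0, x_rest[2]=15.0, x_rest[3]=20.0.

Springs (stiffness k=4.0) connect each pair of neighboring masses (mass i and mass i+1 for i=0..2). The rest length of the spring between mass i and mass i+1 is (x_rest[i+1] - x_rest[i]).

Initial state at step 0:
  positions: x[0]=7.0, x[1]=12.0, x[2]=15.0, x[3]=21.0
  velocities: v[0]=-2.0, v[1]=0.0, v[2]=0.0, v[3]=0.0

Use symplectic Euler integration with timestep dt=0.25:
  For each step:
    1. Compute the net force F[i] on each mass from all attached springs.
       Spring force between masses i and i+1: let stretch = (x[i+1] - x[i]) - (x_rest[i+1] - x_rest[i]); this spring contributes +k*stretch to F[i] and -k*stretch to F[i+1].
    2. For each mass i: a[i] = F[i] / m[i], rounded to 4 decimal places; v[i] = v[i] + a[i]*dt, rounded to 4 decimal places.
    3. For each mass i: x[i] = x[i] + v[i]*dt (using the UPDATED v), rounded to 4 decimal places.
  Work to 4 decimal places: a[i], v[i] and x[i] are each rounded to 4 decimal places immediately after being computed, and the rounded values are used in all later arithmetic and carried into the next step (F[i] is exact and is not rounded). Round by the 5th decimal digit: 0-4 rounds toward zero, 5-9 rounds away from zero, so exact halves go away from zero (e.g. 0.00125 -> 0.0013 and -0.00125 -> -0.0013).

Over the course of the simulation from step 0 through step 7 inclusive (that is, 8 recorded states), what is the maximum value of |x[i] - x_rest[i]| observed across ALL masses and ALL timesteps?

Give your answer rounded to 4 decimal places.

Answer: 2.1094

Derivation:
Step 0: x=[7.0000 12.0000 15.0000 21.0000] v=[-2.0000 0.0000 0.0000 0.0000]
Step 1: x=[6.5000 11.5000 15.7500 20.7500] v=[-2.0000 -2.0000 3.0000 -1.0000]
Step 2: x=[6.0000 10.8125 16.6875 20.5000] v=[-2.0000 -2.7500 3.7500 -1.0000]
Step 3: x=[5.4531 10.3906 17.1094 20.5469] v=[-2.1875 -1.6875 1.6875 0.1875]
Step 4: x=[4.8906 10.4141 16.7110 20.9844] v=[-2.2500 0.0938 -1.5938 1.7500]
Step 5: x=[4.4590 10.6309 15.8067 21.6036] v=[-1.7265 0.8672 -3.6173 2.4766]
Step 6: x=[4.3204 10.5987 15.0577 22.0235] v=[-0.5546 -0.1289 -2.9962 1.6797]
Step 7: x=[4.5013 10.1117 14.9354 21.9520] v=[0.7237 -1.9482 -0.4894 -0.2861]
Max displacement = 2.1094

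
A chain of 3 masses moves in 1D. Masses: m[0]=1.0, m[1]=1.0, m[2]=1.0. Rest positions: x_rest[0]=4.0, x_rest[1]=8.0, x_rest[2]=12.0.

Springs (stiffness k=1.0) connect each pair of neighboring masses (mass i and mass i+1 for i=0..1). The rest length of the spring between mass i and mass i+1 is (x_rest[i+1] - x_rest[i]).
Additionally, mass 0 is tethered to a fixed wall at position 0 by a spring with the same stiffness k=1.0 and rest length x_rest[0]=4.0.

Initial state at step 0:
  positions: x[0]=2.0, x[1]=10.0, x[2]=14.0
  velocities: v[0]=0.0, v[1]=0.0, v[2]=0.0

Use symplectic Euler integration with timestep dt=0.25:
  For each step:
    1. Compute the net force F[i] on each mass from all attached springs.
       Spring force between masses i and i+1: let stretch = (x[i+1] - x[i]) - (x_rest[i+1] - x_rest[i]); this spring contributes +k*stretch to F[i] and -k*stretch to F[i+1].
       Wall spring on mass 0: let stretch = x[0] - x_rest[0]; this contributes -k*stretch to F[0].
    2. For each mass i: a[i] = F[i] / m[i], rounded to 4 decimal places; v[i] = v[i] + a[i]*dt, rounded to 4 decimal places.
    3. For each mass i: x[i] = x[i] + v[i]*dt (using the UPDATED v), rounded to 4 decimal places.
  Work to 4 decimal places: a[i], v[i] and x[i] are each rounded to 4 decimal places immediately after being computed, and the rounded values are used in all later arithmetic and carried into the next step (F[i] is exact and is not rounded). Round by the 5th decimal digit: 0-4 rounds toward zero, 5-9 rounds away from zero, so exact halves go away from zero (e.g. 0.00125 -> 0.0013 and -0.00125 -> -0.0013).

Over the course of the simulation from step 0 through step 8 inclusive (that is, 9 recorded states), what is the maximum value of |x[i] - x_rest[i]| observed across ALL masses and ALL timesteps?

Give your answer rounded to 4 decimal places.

Answer: 2.6576

Derivation:
Step 0: x=[2.0000 10.0000 14.0000] v=[0.0000 0.0000 0.0000]
Step 1: x=[2.3750 9.7500 14.0000] v=[1.5000 -1.0000 0.0000]
Step 2: x=[3.0625 9.3047 13.9844] v=[2.7500 -1.7813 -0.0625]
Step 3: x=[3.9487 8.7617 13.9263] v=[3.5449 -2.1719 -0.2324]
Step 4: x=[4.8890 8.2407 13.7954] v=[3.7610 -2.0840 -0.5236]
Step 5: x=[5.7332 7.8574 13.5673] v=[3.3767 -1.5333 -0.9123]
Step 6: x=[6.3518 7.6982 13.2324] v=[2.4745 -0.6369 -1.3398]
Step 7: x=[6.6576 7.8007 12.8016] v=[1.2232 0.4101 -1.7234]
Step 8: x=[6.6188 8.1444 12.3082] v=[-0.1554 1.3746 -1.9736]
Max displacement = 2.6576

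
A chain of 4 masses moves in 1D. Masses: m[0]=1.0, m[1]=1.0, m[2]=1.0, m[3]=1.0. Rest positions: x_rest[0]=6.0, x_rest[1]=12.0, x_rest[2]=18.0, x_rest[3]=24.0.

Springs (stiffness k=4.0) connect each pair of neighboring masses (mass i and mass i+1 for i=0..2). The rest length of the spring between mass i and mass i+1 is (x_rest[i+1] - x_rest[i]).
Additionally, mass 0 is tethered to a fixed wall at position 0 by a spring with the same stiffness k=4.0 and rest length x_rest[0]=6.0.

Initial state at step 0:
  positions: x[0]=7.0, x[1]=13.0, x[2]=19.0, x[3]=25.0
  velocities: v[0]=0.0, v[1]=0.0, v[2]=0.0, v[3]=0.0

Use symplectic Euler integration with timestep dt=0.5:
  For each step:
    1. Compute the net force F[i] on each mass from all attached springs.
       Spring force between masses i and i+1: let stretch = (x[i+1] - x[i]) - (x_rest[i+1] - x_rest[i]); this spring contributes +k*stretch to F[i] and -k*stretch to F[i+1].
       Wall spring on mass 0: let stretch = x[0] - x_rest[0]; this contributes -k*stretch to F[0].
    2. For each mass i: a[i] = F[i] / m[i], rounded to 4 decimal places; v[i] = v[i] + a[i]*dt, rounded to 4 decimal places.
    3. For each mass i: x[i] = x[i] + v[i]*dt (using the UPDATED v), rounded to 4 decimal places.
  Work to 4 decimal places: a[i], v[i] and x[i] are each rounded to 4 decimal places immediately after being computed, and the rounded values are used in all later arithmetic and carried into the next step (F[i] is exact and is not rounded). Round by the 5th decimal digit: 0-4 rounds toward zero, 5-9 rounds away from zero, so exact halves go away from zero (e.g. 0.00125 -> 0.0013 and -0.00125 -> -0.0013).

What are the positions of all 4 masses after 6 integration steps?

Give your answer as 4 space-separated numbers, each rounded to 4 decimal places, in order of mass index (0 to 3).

Answer: 6.0000 12.0000 17.0000 23.0000

Derivation:
Step 0: x=[7.0000 13.0000 19.0000 25.0000] v=[0.0000 0.0000 0.0000 0.0000]
Step 1: x=[6.0000 13.0000 19.0000 25.0000] v=[-2.0000 0.0000 0.0000 0.0000]
Step 2: x=[6.0000 12.0000 19.0000 25.0000] v=[0.0000 -2.0000 0.0000 0.0000]
Step 3: x=[6.0000 12.0000 18.0000 25.0000] v=[0.0000 0.0000 -2.0000 0.0000]
Step 4: x=[6.0000 12.0000 18.0000 24.0000] v=[0.0000 0.0000 0.0000 -2.0000]
Step 5: x=[6.0000 12.0000 18.0000 23.0000] v=[0.0000 0.0000 0.0000 -2.0000]
Step 6: x=[6.0000 12.0000 17.0000 23.0000] v=[0.0000 0.0000 -2.0000 0.0000]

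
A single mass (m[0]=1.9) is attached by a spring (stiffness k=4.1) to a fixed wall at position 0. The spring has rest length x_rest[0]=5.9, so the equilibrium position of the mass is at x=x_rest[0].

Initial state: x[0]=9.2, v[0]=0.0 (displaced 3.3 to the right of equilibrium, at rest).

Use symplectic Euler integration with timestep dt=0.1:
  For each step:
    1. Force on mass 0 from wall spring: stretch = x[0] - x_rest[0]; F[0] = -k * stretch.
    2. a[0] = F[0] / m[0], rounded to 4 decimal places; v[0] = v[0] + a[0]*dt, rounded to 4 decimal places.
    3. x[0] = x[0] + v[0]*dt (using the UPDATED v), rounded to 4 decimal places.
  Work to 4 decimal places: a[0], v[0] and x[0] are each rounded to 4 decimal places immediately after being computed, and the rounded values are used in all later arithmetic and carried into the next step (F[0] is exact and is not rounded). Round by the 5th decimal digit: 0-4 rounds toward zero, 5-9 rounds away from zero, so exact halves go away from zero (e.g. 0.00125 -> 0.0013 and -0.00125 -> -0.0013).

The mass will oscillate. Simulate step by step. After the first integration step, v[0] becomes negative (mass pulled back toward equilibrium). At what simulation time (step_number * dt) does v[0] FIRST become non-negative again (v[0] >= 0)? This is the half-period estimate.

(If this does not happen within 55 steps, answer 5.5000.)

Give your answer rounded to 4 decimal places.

Step 0: x=[9.2000] v=[0.0000]
Step 1: x=[9.1288] v=[-0.7121]
Step 2: x=[8.9879] v=[-1.4088]
Step 3: x=[8.7804] v=[-2.0751]
Step 4: x=[8.5107] v=[-2.6967]
Step 5: x=[8.1847] v=[-3.2601]
Step 6: x=[7.8094] v=[-3.7531]
Step 7: x=[7.3929] v=[-4.1651]
Step 8: x=[6.9442] v=[-4.4873]
Step 9: x=[6.4729] v=[-4.7126]
Step 10: x=[5.9893] v=[-4.8362]
Step 11: x=[5.5038] v=[-4.8555]
Step 12: x=[5.0268] v=[-4.7700]
Step 13: x=[4.5686] v=[-4.5816]
Step 14: x=[4.1392] v=[-4.2943]
Step 15: x=[3.7478] v=[-3.9143]
Step 16: x=[3.4028] v=[-3.4499]
Step 17: x=[3.1117] v=[-2.9110]
Step 18: x=[2.8808] v=[-2.3093]
Step 19: x=[2.7150] v=[-1.6578]
Step 20: x=[2.6180] v=[-0.9705]
Step 21: x=[2.5918] v=[-0.2623]
Step 22: x=[2.6370] v=[0.4516]
First v>=0 after going negative at step 22, time=2.2000

Answer: 2.2000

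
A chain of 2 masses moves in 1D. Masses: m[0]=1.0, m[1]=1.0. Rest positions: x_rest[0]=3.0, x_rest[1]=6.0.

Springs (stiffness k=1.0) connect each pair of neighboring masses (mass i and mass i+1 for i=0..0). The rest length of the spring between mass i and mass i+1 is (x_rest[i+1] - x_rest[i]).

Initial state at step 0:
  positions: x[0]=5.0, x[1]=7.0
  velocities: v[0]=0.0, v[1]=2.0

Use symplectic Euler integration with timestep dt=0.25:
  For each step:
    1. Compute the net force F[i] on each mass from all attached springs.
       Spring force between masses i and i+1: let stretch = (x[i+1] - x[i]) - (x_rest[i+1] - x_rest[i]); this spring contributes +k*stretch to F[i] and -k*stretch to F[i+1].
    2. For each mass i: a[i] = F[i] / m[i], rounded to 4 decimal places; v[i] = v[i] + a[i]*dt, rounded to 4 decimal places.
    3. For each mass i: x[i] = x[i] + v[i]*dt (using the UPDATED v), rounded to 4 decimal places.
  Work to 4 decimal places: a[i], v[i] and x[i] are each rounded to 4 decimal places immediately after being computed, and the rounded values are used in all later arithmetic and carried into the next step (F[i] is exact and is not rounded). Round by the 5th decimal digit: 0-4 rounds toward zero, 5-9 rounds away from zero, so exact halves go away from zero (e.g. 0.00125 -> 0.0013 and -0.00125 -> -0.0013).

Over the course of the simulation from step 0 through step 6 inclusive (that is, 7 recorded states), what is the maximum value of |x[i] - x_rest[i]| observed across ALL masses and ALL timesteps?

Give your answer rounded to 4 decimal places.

Step 0: x=[5.0000 7.0000] v=[0.0000 2.0000]
Step 1: x=[4.9375 7.5625] v=[-0.2500 2.2500]
Step 2: x=[4.8516 8.1485] v=[-0.3438 2.3438]
Step 3: x=[4.7842 8.7159] v=[-0.2696 2.2696]
Step 4: x=[4.7750 9.2251] v=[-0.0367 2.0367]
Step 5: x=[4.8565 9.6437] v=[0.3258 1.6742]
Step 6: x=[5.0497 9.9506] v=[0.7726 1.2274]
Max displacement = 3.9506

Answer: 3.9506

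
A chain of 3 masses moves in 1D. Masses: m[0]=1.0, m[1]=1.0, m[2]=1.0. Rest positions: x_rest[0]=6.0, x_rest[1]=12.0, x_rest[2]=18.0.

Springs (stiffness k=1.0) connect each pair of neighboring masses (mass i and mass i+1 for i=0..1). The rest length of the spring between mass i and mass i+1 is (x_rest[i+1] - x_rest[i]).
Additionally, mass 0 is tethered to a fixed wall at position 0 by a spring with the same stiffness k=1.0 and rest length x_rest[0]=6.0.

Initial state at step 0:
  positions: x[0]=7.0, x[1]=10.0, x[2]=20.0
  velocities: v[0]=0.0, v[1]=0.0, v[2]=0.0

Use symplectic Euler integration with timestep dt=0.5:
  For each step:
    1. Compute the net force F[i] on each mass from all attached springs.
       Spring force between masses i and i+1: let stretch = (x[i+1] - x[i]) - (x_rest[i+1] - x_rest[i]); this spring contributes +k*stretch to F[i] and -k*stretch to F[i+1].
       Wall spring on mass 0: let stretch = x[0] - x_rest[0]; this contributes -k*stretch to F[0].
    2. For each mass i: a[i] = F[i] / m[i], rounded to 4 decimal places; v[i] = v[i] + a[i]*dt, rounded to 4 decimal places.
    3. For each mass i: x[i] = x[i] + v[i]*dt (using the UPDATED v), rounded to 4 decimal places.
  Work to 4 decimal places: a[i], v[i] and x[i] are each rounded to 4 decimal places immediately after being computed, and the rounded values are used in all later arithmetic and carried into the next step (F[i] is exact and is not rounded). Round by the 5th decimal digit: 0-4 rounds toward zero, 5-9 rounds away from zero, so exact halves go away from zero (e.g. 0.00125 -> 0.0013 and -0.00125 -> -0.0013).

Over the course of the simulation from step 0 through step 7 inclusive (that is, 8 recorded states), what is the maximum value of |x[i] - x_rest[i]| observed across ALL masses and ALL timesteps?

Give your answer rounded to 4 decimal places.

Answer: 2.7188

Derivation:
Step 0: x=[7.0000 10.0000 20.0000] v=[0.0000 0.0000 0.0000]
Step 1: x=[6.0000 11.7500 19.0000] v=[-2.0000 3.5000 -2.0000]
Step 2: x=[4.9375 13.8750 17.6875] v=[-2.1250 4.2500 -2.6250]
Step 3: x=[4.8750 14.7188 16.9219] v=[-0.1250 1.6875 -1.5313]
Step 4: x=[6.0547 13.6524 17.1055] v=[2.3594 -2.1329 0.3672]
Step 5: x=[7.6202 11.5498 17.9259] v=[3.1309 -4.2052 1.6407]
Step 6: x=[8.2630 10.0588 18.6523] v=[1.2856 -2.9820 1.4527]
Step 7: x=[7.2890 10.2673 18.7303] v=[-1.9480 0.4169 0.1560]
Max displacement = 2.7188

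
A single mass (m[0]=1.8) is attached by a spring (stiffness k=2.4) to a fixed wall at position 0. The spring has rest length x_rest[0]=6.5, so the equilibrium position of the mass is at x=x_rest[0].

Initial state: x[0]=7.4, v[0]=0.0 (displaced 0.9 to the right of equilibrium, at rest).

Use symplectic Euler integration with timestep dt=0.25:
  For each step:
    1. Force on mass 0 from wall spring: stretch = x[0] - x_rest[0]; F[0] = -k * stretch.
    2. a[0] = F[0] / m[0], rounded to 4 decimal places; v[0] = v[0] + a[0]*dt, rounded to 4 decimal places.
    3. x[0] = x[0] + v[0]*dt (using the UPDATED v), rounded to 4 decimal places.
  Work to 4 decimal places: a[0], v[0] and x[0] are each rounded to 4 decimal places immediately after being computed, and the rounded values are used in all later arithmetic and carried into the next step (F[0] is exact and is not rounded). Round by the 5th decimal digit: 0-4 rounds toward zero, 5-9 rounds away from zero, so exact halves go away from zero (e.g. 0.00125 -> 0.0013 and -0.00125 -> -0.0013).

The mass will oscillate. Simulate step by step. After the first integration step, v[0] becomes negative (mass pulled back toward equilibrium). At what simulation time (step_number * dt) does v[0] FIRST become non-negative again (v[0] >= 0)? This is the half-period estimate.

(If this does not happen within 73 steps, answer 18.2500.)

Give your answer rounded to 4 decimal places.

Answer: 2.7500

Derivation:
Step 0: x=[7.4000] v=[0.0000]
Step 1: x=[7.3250] v=[-0.3000]
Step 2: x=[7.1813] v=[-0.5750]
Step 3: x=[6.9808] v=[-0.8021]
Step 4: x=[6.7402] v=[-0.9624]
Step 5: x=[6.4796] v=[-1.0425]
Step 6: x=[6.2207] v=[-1.0357]
Step 7: x=[5.9851] v=[-0.9426]
Step 8: x=[5.7924] v=[-0.7710]
Step 9: x=[5.6586] v=[-0.5351]
Step 10: x=[5.5950] v=[-0.2546]
Step 11: x=[5.6068] v=[0.0471]
First v>=0 after going negative at step 11, time=2.7500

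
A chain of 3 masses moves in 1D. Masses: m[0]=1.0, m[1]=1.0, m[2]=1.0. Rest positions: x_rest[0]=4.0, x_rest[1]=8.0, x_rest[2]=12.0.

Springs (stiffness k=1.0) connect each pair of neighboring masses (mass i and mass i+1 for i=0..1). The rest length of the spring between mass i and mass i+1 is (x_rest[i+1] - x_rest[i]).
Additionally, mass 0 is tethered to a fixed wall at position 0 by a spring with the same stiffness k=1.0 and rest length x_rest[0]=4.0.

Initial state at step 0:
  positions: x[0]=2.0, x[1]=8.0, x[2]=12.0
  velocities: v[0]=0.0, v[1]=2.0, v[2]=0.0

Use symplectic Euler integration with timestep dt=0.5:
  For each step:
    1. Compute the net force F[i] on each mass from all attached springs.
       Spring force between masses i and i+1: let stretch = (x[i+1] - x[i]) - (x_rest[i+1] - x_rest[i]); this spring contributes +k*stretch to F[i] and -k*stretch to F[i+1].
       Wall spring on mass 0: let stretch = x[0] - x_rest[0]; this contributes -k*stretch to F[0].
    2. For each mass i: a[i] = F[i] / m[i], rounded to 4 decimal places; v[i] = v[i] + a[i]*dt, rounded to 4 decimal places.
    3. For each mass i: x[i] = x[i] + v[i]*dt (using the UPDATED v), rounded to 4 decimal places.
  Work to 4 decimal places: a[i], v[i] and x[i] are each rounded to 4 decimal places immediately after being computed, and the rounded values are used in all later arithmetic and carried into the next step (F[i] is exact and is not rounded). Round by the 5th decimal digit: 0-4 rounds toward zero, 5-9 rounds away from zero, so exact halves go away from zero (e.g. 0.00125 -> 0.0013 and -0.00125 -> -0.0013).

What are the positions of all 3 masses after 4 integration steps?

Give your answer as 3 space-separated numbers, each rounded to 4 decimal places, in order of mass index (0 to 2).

Answer: 6.5782 8.7579 12.5860

Derivation:
Step 0: x=[2.0000 8.0000 12.0000] v=[0.0000 2.0000 0.0000]
Step 1: x=[3.0000 8.5000 12.0000] v=[2.0000 1.0000 0.0000]
Step 2: x=[4.6250 8.5000 12.1250] v=[3.2500 0.0000 0.2500]
Step 3: x=[6.0625 8.4375 12.3438] v=[2.8750 -0.1250 0.4375]
Step 4: x=[6.5782 8.7579 12.5860] v=[1.0313 0.6407 0.4844]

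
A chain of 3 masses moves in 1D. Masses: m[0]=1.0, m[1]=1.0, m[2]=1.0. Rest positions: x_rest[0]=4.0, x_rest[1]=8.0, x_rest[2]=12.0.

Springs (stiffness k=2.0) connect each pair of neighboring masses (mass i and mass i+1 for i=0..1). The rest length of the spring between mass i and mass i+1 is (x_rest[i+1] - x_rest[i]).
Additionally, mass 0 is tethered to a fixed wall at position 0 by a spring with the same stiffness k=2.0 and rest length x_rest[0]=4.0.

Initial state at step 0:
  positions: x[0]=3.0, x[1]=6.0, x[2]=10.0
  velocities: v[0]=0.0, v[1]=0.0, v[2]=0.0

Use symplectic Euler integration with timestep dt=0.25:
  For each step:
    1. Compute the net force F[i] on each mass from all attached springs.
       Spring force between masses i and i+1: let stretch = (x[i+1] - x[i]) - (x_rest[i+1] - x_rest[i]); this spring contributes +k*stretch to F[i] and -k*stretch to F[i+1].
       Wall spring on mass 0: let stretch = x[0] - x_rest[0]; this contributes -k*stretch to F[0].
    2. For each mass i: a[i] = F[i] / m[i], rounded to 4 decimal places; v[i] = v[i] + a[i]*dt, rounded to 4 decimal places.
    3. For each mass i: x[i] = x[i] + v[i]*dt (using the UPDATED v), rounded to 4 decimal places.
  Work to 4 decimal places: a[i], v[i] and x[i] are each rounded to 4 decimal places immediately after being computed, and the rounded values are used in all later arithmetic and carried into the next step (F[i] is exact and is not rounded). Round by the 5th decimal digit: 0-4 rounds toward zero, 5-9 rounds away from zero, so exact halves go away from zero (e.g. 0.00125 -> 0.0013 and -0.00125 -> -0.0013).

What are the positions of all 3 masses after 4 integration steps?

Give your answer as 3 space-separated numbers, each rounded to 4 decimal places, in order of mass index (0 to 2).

Answer: 3.1831 6.8587 10.1956

Derivation:
Step 0: x=[3.0000 6.0000 10.0000] v=[0.0000 0.0000 0.0000]
Step 1: x=[3.0000 6.1250 10.0000] v=[0.0000 0.5000 0.0000]
Step 2: x=[3.0156 6.3438 10.0156] v=[0.0625 0.8750 0.0625]
Step 3: x=[3.0703 6.6055 10.0723] v=[0.2188 1.0468 0.2266]
Step 4: x=[3.1831 6.8587 10.1956] v=[0.4513 1.0126 0.4932]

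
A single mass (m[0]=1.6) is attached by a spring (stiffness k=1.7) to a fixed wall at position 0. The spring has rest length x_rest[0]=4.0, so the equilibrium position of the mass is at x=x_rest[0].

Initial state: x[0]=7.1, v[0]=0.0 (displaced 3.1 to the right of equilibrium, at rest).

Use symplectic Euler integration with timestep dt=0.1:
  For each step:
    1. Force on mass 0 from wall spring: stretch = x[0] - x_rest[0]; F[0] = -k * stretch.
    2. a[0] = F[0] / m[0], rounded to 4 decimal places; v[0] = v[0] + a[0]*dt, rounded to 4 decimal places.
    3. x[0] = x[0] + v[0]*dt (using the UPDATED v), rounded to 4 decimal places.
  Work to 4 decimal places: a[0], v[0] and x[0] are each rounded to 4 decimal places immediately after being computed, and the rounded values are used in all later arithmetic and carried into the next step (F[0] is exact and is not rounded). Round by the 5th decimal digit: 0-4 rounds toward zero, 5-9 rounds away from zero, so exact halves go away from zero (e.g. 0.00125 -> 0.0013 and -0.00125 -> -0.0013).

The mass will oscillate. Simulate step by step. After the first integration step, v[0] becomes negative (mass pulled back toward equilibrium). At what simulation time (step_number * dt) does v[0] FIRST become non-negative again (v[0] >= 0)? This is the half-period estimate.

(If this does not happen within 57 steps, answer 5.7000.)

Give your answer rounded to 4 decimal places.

Answer: 3.1000

Derivation:
Step 0: x=[7.1000] v=[0.0000]
Step 1: x=[7.0671] v=[-0.3294]
Step 2: x=[7.0016] v=[-0.6553]
Step 3: x=[6.9042] v=[-0.9742]
Step 4: x=[6.7759] v=[-1.2828]
Step 5: x=[6.6181] v=[-1.5777]
Step 6: x=[6.4325] v=[-1.8559]
Step 7: x=[6.2211] v=[-2.1144]
Step 8: x=[5.9861] v=[-2.3504]
Step 9: x=[5.7300] v=[-2.5614]
Step 10: x=[5.4555] v=[-2.7452]
Step 11: x=[5.1655] v=[-2.8999]
Step 12: x=[4.8631] v=[-3.0237]
Step 13: x=[4.5516] v=[-3.1154]
Step 14: x=[4.2342] v=[-3.1740]
Step 15: x=[3.9143] v=[-3.1989]
Step 16: x=[3.5953] v=[-3.1898]
Step 17: x=[3.2806] v=[-3.1468]
Step 18: x=[2.9736] v=[-3.0704]
Step 19: x=[2.6775] v=[-2.9613]
Step 20: x=[2.3954] v=[-2.8208]
Step 21: x=[2.1304] v=[-2.6503]
Step 22: x=[1.8852] v=[-2.4517]
Step 23: x=[1.6625] v=[-2.2270]
Step 24: x=[1.4646] v=[-1.9786]
Step 25: x=[1.2937] v=[-1.7092]
Step 26: x=[1.1515] v=[-1.4217]
Step 27: x=[1.0396] v=[-1.1191]
Step 28: x=[0.9591] v=[-0.8046]
Step 29: x=[0.9110] v=[-0.4815]
Step 30: x=[0.8957] v=[-0.1533]
Step 31: x=[0.9134] v=[0.1765]
First v>=0 after going negative at step 31, time=3.1000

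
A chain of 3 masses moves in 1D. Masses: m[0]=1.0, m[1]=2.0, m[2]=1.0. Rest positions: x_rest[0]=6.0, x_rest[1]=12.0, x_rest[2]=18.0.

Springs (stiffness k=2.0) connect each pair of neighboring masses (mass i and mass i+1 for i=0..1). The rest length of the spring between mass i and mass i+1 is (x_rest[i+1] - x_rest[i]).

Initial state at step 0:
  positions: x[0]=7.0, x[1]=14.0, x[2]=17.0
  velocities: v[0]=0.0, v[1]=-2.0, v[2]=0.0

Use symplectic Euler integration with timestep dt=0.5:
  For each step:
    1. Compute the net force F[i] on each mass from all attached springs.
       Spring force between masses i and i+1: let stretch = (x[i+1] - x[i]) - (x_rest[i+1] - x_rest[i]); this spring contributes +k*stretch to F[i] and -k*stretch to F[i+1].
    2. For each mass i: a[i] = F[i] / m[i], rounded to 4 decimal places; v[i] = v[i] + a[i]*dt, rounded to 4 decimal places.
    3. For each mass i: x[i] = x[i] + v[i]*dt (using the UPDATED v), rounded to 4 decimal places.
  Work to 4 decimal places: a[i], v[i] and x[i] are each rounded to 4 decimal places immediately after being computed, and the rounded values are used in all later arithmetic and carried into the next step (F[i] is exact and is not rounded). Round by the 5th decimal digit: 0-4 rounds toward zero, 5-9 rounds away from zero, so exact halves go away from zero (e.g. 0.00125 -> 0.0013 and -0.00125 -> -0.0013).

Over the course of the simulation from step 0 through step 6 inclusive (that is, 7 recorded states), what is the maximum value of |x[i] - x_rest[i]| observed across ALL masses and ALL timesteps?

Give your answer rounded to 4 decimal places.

Step 0: x=[7.0000 14.0000 17.0000] v=[0.0000 -2.0000 0.0000]
Step 1: x=[7.5000 12.0000 18.5000] v=[1.0000 -4.0000 3.0000]
Step 2: x=[7.2500 10.5000 19.7500] v=[-0.5000 -3.0000 2.5000]
Step 3: x=[5.6250 10.5000 19.3750] v=[-3.2500 0.0000 -0.7500]
Step 4: x=[3.4375 11.5000 17.5625] v=[-4.3750 2.0000 -3.6250]
Step 5: x=[2.2813 12.0000 15.7188] v=[-2.3125 1.0000 -3.6875]
Step 6: x=[2.9844 11.0000 15.0157] v=[1.4062 -2.0000 -1.4063]
Max displacement = 3.7187

Answer: 3.7187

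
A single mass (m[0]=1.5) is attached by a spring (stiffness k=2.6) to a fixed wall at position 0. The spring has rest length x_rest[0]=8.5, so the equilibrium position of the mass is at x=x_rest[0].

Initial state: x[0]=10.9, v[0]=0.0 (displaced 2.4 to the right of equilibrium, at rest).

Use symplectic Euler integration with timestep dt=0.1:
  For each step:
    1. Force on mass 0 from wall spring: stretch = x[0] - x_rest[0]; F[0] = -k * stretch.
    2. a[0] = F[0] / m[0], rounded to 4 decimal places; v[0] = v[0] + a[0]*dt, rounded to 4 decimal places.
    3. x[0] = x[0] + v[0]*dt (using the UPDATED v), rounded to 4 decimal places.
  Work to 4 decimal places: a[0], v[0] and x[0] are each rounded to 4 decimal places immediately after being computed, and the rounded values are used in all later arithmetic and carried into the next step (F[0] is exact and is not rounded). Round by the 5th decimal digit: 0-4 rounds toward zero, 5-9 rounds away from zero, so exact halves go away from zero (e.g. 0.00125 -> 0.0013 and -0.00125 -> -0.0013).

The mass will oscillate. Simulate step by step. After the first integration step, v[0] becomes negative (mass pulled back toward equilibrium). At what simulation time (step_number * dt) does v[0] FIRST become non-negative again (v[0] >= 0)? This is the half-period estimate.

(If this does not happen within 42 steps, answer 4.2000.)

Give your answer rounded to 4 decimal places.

Answer: 2.4000

Derivation:
Step 0: x=[10.9000] v=[0.0000]
Step 1: x=[10.8584] v=[-0.4160]
Step 2: x=[10.7759] v=[-0.8248]
Step 3: x=[10.6540] v=[-1.2193]
Step 4: x=[10.4947] v=[-1.5927]
Step 5: x=[10.3009] v=[-1.9385]
Step 6: x=[10.0758] v=[-2.2507]
Step 7: x=[9.8234] v=[-2.5238]
Step 8: x=[9.5481] v=[-2.7532]
Step 9: x=[9.2546] v=[-2.9349]
Step 10: x=[8.9480] v=[-3.0657]
Step 11: x=[8.6337] v=[-3.1434]
Step 12: x=[8.3170] v=[-3.1666]
Step 13: x=[8.0035] v=[-3.1349]
Step 14: x=[7.6986] v=[-3.0488]
Step 15: x=[7.4076] v=[-2.9099]
Step 16: x=[7.1355] v=[-2.7206]
Step 17: x=[6.8871] v=[-2.4841]
Step 18: x=[6.6667] v=[-2.2045]
Step 19: x=[6.4780] v=[-1.8867]
Step 20: x=[6.3244] v=[-1.5362]
Step 21: x=[6.2085] v=[-1.1591]
Step 22: x=[6.1323] v=[-0.7619]
Step 23: x=[6.0972] v=[-0.3515]
Step 24: x=[6.1037] v=[0.0650]
First v>=0 after going negative at step 24, time=2.4000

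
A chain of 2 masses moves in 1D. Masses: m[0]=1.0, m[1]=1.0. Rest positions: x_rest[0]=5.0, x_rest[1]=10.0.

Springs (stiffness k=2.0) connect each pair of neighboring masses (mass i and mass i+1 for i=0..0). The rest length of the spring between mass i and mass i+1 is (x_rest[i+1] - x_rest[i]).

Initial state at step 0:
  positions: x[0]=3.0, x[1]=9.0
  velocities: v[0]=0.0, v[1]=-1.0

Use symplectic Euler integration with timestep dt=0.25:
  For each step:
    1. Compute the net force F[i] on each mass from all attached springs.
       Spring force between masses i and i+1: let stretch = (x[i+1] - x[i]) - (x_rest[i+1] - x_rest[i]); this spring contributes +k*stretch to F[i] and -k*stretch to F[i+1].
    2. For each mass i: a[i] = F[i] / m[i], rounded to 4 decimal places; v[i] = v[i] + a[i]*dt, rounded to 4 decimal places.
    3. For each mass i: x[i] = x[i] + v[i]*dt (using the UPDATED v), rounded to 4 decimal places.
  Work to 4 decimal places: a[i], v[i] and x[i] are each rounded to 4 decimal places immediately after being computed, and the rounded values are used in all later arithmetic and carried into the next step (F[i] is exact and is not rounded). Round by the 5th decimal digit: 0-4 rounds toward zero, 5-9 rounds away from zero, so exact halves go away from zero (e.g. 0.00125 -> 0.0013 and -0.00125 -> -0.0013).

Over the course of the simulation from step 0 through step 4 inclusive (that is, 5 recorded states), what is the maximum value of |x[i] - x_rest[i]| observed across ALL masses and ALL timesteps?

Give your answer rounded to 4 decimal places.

Step 0: x=[3.0000 9.0000] v=[0.0000 -1.0000]
Step 1: x=[3.1250 8.6250] v=[0.5000 -1.5000]
Step 2: x=[3.3125 8.1875] v=[0.7500 -1.7500]
Step 3: x=[3.4844 7.7656] v=[0.6875 -1.6875]
Step 4: x=[3.5664 7.4336] v=[0.3281 -1.3281]
Max displacement = 2.5664

Answer: 2.5664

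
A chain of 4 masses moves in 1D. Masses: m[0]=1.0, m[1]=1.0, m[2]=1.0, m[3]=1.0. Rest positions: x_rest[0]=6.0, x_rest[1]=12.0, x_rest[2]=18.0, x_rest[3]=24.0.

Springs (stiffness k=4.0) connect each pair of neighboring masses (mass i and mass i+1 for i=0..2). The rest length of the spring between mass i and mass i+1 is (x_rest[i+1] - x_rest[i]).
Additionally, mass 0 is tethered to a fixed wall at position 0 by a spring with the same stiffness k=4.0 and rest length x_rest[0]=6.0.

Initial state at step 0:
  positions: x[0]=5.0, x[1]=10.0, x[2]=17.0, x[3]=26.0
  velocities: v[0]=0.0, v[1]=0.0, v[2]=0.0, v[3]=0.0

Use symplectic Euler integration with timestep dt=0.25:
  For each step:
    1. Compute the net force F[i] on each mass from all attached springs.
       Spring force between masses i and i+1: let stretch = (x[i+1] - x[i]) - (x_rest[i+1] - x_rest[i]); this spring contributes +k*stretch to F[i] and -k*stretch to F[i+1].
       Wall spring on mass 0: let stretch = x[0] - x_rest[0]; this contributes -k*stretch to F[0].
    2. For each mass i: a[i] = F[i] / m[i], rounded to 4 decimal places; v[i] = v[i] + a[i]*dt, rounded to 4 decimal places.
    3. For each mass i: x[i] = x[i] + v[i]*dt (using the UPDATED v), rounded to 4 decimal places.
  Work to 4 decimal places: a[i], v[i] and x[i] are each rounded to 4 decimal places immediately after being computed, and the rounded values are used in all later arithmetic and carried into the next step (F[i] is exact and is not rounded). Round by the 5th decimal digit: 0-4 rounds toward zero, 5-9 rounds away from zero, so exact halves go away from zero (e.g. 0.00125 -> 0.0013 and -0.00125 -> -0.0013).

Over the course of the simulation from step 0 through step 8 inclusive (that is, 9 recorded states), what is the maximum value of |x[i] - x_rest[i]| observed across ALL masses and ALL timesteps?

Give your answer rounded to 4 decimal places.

Step 0: x=[5.0000 10.0000 17.0000 26.0000] v=[0.0000 0.0000 0.0000 0.0000]
Step 1: x=[5.0000 10.5000 17.5000 25.2500] v=[0.0000 2.0000 2.0000 -3.0000]
Step 2: x=[5.1250 11.3750 18.1875 24.0625] v=[0.5000 3.5000 2.7500 -4.7500]
Step 3: x=[5.5313 12.3906 18.6406 22.9063] v=[1.6250 4.0625 1.8125 -4.6250]
Step 4: x=[6.2696 13.2539 18.5977 22.1836] v=[2.9530 3.4532 -0.1718 -2.8907]
Step 5: x=[7.1865 13.7071 18.1153 22.0645] v=[3.6677 1.8127 -1.9297 -0.4766]
Step 6: x=[7.9370 13.6322 17.5181 22.4581] v=[3.0018 -0.2997 -2.3887 1.5742]
Step 7: x=[8.1270 13.1050 17.1845 23.1167] v=[0.7600 -2.1090 -1.3346 2.6342]
Step 8: x=[7.5298 12.3531 17.3140 23.7922] v=[-2.3890 -3.0075 0.5181 2.7020]
Max displacement = 2.1270

Answer: 2.1270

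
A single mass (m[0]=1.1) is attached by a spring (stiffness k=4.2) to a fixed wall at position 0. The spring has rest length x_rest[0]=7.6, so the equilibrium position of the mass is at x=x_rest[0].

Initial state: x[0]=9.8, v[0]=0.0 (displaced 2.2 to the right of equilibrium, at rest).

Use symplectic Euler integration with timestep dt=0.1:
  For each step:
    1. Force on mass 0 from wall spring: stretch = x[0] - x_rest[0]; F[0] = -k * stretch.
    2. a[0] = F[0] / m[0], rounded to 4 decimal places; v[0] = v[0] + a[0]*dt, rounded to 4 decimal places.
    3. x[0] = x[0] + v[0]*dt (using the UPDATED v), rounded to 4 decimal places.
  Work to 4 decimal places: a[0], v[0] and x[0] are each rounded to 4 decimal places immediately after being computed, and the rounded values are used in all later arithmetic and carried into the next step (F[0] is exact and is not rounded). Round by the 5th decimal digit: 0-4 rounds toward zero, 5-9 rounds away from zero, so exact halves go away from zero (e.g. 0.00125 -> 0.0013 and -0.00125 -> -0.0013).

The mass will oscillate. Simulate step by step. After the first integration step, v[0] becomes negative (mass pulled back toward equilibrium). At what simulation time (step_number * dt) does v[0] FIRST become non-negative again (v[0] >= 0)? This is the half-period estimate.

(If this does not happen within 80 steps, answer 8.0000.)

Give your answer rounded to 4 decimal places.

Step 0: x=[9.8000] v=[0.0000]
Step 1: x=[9.7160] v=[-0.8400]
Step 2: x=[9.5512] v=[-1.6479]
Step 3: x=[9.3119] v=[-2.3929]
Step 4: x=[9.0073] v=[-3.0465]
Step 5: x=[8.6489] v=[-3.5838]
Step 6: x=[8.2505] v=[-3.9843]
Step 7: x=[7.8272] v=[-4.2327]
Step 8: x=[7.3953] v=[-4.3195]
Step 9: x=[6.9712] v=[-4.2413]
Step 10: x=[6.5711] v=[-4.0012]
Step 11: x=[6.2103] v=[-3.6084]
Step 12: x=[5.9025] v=[-3.0778]
Step 13: x=[5.6595] v=[-2.4297]
Step 14: x=[5.4906] v=[-1.6888]
Step 15: x=[5.4023] v=[-0.8834]
Step 16: x=[5.3979] v=[-0.0443]
Step 17: x=[5.4776] v=[0.7965]
First v>=0 after going negative at step 17, time=1.7000

Answer: 1.7000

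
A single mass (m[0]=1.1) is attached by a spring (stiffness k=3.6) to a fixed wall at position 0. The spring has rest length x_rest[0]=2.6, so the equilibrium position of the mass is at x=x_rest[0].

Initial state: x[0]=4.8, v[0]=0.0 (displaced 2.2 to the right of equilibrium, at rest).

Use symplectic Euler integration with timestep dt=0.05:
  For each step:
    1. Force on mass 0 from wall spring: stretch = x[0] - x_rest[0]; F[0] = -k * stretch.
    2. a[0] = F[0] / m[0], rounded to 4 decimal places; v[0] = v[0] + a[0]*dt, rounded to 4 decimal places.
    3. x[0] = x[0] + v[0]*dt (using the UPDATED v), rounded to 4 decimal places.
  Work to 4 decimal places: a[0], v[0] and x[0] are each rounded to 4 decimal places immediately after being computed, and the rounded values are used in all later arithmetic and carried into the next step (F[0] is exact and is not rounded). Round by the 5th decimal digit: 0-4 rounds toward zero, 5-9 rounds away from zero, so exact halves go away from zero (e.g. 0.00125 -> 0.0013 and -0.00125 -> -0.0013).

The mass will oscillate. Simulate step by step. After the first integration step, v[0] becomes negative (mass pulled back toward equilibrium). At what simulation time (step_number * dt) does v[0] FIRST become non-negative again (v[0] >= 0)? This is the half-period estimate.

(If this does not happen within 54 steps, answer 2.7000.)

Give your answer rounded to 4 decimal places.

Step 0: x=[4.8000] v=[0.0000]
Step 1: x=[4.7820] v=[-0.3600]
Step 2: x=[4.7461] v=[-0.7171]
Step 3: x=[4.6927] v=[-1.0683]
Step 4: x=[4.6222] v=[-1.4107]
Step 5: x=[4.5351] v=[-1.7416]
Step 6: x=[4.4322] v=[-2.0583]
Step 7: x=[4.3143] v=[-2.3581]
Step 8: x=[4.1824] v=[-2.6386]
Step 9: x=[4.0375] v=[-2.8975]
Step 10: x=[3.8809] v=[-3.1327]
Step 11: x=[3.7138] v=[-3.3423]
Step 12: x=[3.5376] v=[-3.5246]
Step 13: x=[3.3537] v=[-3.6780]
Step 14: x=[3.1636] v=[-3.8013]
Step 15: x=[2.9689] v=[-3.8935]
Step 16: x=[2.7712] v=[-3.9539]
Step 17: x=[2.5721] v=[-3.9819]
Step 18: x=[2.3732] v=[-3.9773]
Step 19: x=[2.1762] v=[-3.9402]
Step 20: x=[1.9827] v=[-3.8709]
Step 21: x=[1.7942] v=[-3.7699]
Step 22: x=[1.6123] v=[-3.6380]
Step 23: x=[1.4385] v=[-3.4764]
Step 24: x=[1.2742] v=[-3.2863]
Step 25: x=[1.1207] v=[-3.0694]
Step 26: x=[0.9793] v=[-2.8273]
Step 27: x=[0.8512] v=[-2.5621]
Step 28: x=[0.7374] v=[-2.2759]
Step 29: x=[0.6388] v=[-1.9711]
Step 30: x=[0.5563] v=[-1.6502]
Step 31: x=[0.4905] v=[-1.3158]
Step 32: x=[0.4420] v=[-0.9706]
Step 33: x=[0.4111] v=[-0.6175]
Step 34: x=[0.3981] v=[-0.2593]
Step 35: x=[0.4032] v=[0.1010]
First v>=0 after going negative at step 35, time=1.7500

Answer: 1.7500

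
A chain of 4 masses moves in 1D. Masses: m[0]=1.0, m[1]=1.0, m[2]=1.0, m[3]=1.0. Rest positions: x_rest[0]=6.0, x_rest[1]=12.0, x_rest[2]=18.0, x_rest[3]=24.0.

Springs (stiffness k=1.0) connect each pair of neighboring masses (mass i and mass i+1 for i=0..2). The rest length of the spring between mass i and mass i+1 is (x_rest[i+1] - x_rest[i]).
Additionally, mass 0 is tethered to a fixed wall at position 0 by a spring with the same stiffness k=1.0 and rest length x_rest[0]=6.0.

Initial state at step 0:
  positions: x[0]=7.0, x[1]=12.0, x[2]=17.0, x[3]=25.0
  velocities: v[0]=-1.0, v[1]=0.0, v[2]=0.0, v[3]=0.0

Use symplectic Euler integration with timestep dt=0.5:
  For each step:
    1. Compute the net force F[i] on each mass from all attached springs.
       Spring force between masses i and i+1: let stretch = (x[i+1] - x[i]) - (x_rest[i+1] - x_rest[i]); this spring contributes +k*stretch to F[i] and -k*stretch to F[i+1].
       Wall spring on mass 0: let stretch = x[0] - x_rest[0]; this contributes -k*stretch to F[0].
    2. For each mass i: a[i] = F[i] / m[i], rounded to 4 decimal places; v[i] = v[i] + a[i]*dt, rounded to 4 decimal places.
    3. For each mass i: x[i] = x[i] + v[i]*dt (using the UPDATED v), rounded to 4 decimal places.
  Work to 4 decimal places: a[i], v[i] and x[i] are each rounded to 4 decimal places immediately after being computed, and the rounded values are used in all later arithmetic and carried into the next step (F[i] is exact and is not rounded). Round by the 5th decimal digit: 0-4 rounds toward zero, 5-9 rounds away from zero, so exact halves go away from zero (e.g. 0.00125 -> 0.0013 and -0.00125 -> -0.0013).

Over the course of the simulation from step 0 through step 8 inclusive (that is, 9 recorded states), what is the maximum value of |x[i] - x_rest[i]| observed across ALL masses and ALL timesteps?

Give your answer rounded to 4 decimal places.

Answer: 1.6621

Derivation:
Step 0: x=[7.0000 12.0000 17.0000 25.0000] v=[-1.0000 0.0000 0.0000 0.0000]
Step 1: x=[6.0000 12.0000 17.7500 24.5000] v=[-2.0000 0.0000 1.5000 -1.0000]
Step 2: x=[5.0000 11.9375 18.7500 23.8125] v=[-2.0000 -0.1250 2.0000 -1.3750]
Step 3: x=[4.4844 11.8438 19.3125 23.3594] v=[-1.0313 -0.1875 1.1250 -0.9063]
Step 4: x=[4.6875 11.7774 19.0196 23.3946] v=[0.4062 -0.1329 -0.5859 0.0703]
Step 5: x=[5.4912 11.7490 18.0099 23.8360] v=[1.6074 -0.0568 -2.0195 0.8828]
Step 6: x=[6.4866 11.7214 16.8915 24.3209] v=[1.9907 -0.0553 -2.2369 0.9698]
Step 7: x=[7.1690 11.6776 16.3379 24.4485] v=[1.3648 -0.0877 -1.1073 0.2551]
Step 8: x=[7.1863 11.6717 16.6469 24.0484] v=[0.0346 -0.0119 0.6179 -0.8002]
Max displacement = 1.6621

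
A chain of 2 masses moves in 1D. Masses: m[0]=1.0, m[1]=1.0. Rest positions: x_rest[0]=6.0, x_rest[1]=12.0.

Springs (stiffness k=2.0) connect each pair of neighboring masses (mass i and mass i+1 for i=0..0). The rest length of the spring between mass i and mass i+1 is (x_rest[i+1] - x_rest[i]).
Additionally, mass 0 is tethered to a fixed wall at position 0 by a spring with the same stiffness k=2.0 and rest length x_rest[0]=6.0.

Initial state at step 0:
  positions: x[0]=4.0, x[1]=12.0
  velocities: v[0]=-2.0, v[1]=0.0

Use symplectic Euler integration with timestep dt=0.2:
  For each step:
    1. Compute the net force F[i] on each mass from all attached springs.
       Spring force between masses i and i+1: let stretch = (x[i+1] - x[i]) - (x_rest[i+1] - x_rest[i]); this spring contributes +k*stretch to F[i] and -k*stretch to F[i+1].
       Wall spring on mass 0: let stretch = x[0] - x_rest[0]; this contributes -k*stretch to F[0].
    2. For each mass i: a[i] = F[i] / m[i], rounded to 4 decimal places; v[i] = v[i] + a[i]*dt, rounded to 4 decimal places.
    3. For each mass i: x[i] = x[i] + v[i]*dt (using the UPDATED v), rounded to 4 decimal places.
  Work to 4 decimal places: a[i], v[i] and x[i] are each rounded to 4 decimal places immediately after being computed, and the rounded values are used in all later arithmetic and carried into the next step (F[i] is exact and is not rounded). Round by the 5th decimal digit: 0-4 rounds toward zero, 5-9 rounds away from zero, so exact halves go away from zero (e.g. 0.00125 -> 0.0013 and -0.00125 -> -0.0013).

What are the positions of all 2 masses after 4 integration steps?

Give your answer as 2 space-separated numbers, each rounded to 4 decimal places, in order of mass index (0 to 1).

Answer: 5.2963 10.6448

Derivation:
Step 0: x=[4.0000 12.0000] v=[-2.0000 0.0000]
Step 1: x=[3.9200 11.8400] v=[-0.4000 -0.8000]
Step 2: x=[4.1600 11.5264] v=[1.2000 -1.5680]
Step 3: x=[4.6565 11.1035] v=[2.4826 -2.1146]
Step 4: x=[5.2963 10.6448] v=[3.1988 -2.2934]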